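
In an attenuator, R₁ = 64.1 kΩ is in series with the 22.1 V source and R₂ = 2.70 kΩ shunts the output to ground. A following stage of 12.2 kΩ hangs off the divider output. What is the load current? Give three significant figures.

I_L ≈ 0.0604 mA

R₂‖R_L = 2.211 kΩ; V_out = 22.1 × 2.211/66.31 = 0.7368 V.
I_L = V_out / R_L = 0.7368 / 12.2 kΩ = 0.0604 mA.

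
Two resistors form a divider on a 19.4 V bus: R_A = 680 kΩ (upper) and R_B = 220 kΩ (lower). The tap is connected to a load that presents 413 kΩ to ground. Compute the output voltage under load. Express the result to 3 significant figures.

V_out ≈ 3.38 V

The load sits in parallel with R_B: R_B‖R_L = (220 × 413) / (220 + 413) = 143.5 kΩ.
V_out = 19.4 × 143.5 / (680 + 143.5) = 19.4 × 143.5/823.5 = 3.38 V.
(Unloaded it would have been 4.74 V.)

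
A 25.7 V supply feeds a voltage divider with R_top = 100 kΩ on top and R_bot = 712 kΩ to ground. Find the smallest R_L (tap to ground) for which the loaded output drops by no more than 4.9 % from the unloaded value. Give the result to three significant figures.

Output resistance R_th = R_top‖R_bot = (100 × 712)/812.0 = 87.68 kΩ.
The fractional drop is R_th/(R_th + R_L); requiring this ≤ 0.0490 gives R_L ≥ R_th(1/0.0490 − 1) = 87.68 × 19.41 = 1.70 MΩ.

R_L(min) ≈ 1.70 MΩ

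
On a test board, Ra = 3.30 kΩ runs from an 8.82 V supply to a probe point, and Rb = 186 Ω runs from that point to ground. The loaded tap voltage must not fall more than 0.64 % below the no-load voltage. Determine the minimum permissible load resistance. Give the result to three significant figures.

R_L(min) ≈ 27.3 kΩ

Output resistance R_th = Ra‖Rb = (3300 × 186)/3486 = 176.1 Ω.
The fractional drop is R_th/(R_th + R_L); requiring this ≤ 0.00640 gives R_L ≥ R_th(1/0.00640 − 1) = 176.1 × 155.2 = 27.3 kΩ.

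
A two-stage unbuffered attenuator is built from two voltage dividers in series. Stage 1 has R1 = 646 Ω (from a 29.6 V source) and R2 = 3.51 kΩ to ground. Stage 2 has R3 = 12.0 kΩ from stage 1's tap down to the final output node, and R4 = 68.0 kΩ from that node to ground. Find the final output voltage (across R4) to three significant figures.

V_out ≈ 21.1 V

Stage 2 presents R3+R4 = 80000 Ω as a load on stage 1's tap.
Stage 1's lower leg becomes R2‖(R3+R4) = 3362 Ω, so V_mid = 29.6 × 3362/4008 = 24.83 V.
Stage 2 is itself unloaded: V_out = V_mid × R4/(R3+R4) = 24.83 × 68000/80000 = 21.1 V.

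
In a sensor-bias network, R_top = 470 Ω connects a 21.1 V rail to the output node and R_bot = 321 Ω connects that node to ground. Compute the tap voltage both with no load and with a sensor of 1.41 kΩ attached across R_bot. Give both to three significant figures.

Open-circuit: V = 21.1 × 321/(470 + 321) = 8.56 V.
With the load, R_bot becomes R_bot‖R_L = 261.5 Ω, so V = 21.1 × 261.5/731.5 = 7.54 V.

Unloaded: 8.56 V; loaded: 7.54 V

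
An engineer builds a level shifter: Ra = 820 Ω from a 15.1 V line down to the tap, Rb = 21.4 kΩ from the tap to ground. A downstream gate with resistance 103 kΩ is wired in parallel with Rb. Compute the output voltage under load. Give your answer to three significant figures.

V_out ≈ 14.4 V

The load sits in parallel with Rb: Rb‖R_L = (21400 × 103000) / (21400 + 103000) = 17720 Ω.
V_out = 15.1 × 17720 / (820 + 17720) = 15.1 × 17720/18540 = 14.4 V.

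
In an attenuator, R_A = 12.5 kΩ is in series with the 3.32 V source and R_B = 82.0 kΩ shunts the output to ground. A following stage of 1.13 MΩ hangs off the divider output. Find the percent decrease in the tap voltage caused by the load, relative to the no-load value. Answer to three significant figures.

0.951 %

The divider's output (Thévenin) resistance is R_A‖R_B = 10.85 kΩ.
Fractional drop under load = R_th/(R_th + R_L) = 10.85 / (10.85 + 1130) = 0.009507.
So the output falls by 0.951 %.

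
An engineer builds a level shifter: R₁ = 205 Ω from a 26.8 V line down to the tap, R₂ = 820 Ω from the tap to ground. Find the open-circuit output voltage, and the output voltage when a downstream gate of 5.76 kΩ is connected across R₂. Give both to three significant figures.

Unloaded: 21.4 V; loaded: 20.8 V

Open-circuit: V = 26.8 × 820/(205 + 820) = 21.4 V.
With the load, R₂ becomes R₂‖R_L = 717.8 Ω, so V = 26.8 × 717.8/922.8 = 20.8 V.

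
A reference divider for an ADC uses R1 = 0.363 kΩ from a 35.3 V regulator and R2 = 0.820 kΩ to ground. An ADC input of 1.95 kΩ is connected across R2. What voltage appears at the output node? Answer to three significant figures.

The load sits in parallel with R2: R2‖R_L = (820 × 1950) / (820 + 1950) = 577.3 Ω.
V_out = 35.3 × 577.3 / (363 + 577.3) = 35.3 × 577.3/940.3 = 21.7 V.

V_out ≈ 21.7 V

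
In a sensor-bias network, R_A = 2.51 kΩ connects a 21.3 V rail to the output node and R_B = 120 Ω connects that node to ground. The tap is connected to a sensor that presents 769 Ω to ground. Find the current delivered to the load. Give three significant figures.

I_L ≈ 1.10 mA

R_B‖R_L = 103.8 Ω; V_out = 21.3 × 103.8/2614 = 0.8459 V.
I_L = V_out / R_L = 0.8459 / 769 Ω = 1.10 mA.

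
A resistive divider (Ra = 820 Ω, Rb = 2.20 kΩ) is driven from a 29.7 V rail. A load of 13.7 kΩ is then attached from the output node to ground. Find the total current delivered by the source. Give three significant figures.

Rb‖R_L = 1896 Ω, so the source sees Ra + Rb‖R_L = 2716 Ω.
I = 29.7 V / 2716 Ω = 10.9 mA.

I ≈ 10.9 mA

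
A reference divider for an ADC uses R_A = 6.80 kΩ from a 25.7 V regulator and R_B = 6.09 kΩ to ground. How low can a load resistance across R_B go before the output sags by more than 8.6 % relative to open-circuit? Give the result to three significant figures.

R_L(min) ≈ 34.1 kΩ

Output resistance R_th = R_A‖R_B = (6.80 × 6.09)/12.89 = 3.213 kΩ.
The fractional drop is R_th/(R_th + R_L); requiring this ≤ 0.0860 gives R_L ≥ R_th(1/0.0860 − 1) = 3.213 × 10.63 = 34.1 kΩ.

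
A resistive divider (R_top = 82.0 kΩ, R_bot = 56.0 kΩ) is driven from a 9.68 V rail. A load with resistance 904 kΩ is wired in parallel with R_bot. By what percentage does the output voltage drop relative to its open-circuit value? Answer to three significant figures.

3.55 %

The divider's output (Thévenin) resistance is R_top‖R_bot = 33.28 kΩ.
Fractional drop under load = R_th/(R_th + R_L) = 33.28 / (33.28 + 904) = 0.03550.
So the output falls by 3.55 %.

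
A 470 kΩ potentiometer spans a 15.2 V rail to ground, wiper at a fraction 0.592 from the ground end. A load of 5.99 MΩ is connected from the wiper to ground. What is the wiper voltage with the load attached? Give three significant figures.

The wiper splits the pot into (1−α)R = 191.8 kΩ above and αR = 278.2 kΩ below.
Lower section ‖ load = 265.9 kΩ.
V_wiper = 15.2 × 265.9/(191.8 + 265.9) = 8.83 V.

V ≈ 8.83 V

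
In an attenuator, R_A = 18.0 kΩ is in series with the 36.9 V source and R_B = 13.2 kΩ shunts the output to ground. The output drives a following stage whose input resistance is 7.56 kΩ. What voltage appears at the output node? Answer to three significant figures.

The load sits in parallel with R_B: R_B‖R_L = (13.2 × 7.56) / (13.2 + 7.56) = 4.807 kΩ.
V_out = 36.9 × 4.807 / (18.0 + 4.807) = 36.9 × 4.807/22.81 = 7.78 V.

V_out ≈ 7.78 V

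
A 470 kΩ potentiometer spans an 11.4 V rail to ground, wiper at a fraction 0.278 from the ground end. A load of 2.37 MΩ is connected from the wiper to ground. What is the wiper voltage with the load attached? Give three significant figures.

The wiper splits the pot into (1−α)R = 339.3 kΩ above and αR = 130.7 kΩ below.
Lower section ‖ load = 123.8 kΩ.
V_wiper = 11.4 × 123.8/(339.3 + 123.8) = 3.05 V.

V ≈ 3.05 V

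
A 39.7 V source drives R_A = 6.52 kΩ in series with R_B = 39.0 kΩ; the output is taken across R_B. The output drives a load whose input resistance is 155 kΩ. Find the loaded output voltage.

V_out ≈ 32.8 V

The load sits in parallel with R_B: R_B‖R_L = (39.0 × 155) / (39.0 + 155) = 31.16 kΩ.
V_out = 39.7 × 31.16 / (6.52 + 31.16) = 39.7 × 31.16/37.68 = 32.8 V.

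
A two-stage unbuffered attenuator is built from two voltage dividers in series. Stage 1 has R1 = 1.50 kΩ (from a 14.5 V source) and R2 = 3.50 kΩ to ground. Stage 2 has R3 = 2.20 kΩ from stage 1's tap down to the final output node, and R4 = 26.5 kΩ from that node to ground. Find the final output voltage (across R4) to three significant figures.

V_out ≈ 9.04 V

Stage 2 presents R3+R4 = 28.70 kΩ as a load on stage 1's tap.
Stage 1's lower leg becomes R2‖(R3+R4) = 3.120 kΩ, so V_mid = 14.5 × 3.120/4.620 = 9.792 V.
Stage 2 is itself unloaded: V_out = V_mid × R4/(R3+R4) = 9.792 × 26.5/28.70 = 9.04 V.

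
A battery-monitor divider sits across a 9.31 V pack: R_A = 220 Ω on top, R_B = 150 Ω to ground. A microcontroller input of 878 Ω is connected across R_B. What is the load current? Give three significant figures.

R_B‖R_L = 128.1 Ω; V_out = 9.31 × 128.1/348.1 = 3.426 V.
I_L = V_out / R_L = 3.426 / 878 Ω = 3.90 mA.

I_L ≈ 3.90 mA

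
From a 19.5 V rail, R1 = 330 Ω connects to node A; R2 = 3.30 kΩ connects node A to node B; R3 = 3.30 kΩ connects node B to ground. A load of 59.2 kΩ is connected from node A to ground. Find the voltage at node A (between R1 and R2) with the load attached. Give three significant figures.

V ≈ 18.5 V

Below node A the series string R2+R3 = 6600 Ω sits in parallel with the 59200 Ω load: 5938 Ω.
V_A = 19.5 × 5938/(330 + 5938) = 18.5 V.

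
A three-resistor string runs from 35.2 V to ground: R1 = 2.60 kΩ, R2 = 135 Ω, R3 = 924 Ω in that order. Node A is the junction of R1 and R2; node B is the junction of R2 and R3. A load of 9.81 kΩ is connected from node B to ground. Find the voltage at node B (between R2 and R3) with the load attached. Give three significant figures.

At node B, R3 is in parallel with the load: R3‖R_L = 844.5 Ω.
Below node A the resistance is R2 + (R3‖R_L) = 979.5 Ω, so V_A = 35.2 × 979.5/3579 = 9.632 V.
Then V_B = V_A × (R3‖R_L)/(R2 + R3‖R_L) = 9.632 × 844.5/979.5 = 8.30 V.

V ≈ 8.30 V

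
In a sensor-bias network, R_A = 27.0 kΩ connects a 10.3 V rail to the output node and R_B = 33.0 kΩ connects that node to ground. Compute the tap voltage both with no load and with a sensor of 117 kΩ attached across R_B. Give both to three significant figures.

Unloaded: 5.67 V; loaded: 5.03 V

Open-circuit: V = 10.3 × 33.0/(27.0 + 33.0) = 5.67 V.
With the load, R_B becomes R_B‖R_L = 25.74 kΩ, so V = 10.3 × 25.74/52.74 = 5.03 V.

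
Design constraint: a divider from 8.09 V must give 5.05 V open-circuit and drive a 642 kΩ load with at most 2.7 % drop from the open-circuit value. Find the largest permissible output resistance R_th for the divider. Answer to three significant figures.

R_th ≤ 17.8 kΩ

Loading drop = R_th/(R_th + R_L) ≤ 0.0270, so R_th ≤ R_L · ε/(1−ε) = 642 kΩ × 0.0270/0.9730 = 17.8 kΩ.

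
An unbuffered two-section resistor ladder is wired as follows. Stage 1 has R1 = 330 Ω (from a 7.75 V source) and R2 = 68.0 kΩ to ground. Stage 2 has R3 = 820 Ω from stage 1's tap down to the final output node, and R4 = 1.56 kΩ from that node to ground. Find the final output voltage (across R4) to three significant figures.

V_out ≈ 4.44 V

Stage 2 presents R3+R4 = 2380 Ω as a load on stage 1's tap.
Stage 1's lower leg becomes R2‖(R3+R4) = 2300 Ω, so V_mid = 7.75 × 2300/2630 = 6.777 V.
Stage 2 is itself unloaded: V_out = V_mid × R4/(R3+R4) = 6.777 × 1560/2380 = 4.44 V.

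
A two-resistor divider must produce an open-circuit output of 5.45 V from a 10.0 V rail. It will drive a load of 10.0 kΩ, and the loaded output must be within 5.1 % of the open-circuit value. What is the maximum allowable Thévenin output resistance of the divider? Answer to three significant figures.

R_th ≤ 537 Ω

Loading drop = R_th/(R_th + R_L) ≤ 0.0510, so R_th ≤ R_L · ε/(1−ε) = 10.0 kΩ × 0.0510/0.9490 = 537 Ω.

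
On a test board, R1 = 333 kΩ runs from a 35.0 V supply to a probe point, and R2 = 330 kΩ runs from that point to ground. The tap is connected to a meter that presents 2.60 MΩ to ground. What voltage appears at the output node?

V_out ≈ 16.4 V

The load sits in parallel with R2: R2‖R_L = (330 × 2600) / (330 + 2600) = 292.8 kΩ.
V_out = 35.0 × 292.8 / (333 + 292.8) = 35.0 × 292.8/625.8 = 16.4 V.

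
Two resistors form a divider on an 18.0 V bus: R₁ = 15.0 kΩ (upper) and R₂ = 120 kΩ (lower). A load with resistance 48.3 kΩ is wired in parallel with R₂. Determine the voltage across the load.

V_out ≈ 12.5 V

The load sits in parallel with R₂: R₂‖R_L = (120 × 48.3) / (120 + 48.3) = 34.44 kΩ.
V_out = 18.0 × 34.44 / (15.0 + 34.44) = 18.0 × 34.44/49.44 = 12.5 V.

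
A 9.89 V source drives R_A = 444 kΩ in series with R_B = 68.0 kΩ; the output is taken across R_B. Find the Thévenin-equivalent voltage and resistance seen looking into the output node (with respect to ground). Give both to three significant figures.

V_th is the open-circuit tap voltage: 9.89 × 68.0/(444 + 68.0) = 1.31 V.
With the supply zeroed, R_A and R_B appear in parallel from the tap: R_th = R_A‖R_B = (444 × 68.0)/512.0 = 59.0 kΩ.

V_th = 1.31 V, R_th = 59.0 kΩ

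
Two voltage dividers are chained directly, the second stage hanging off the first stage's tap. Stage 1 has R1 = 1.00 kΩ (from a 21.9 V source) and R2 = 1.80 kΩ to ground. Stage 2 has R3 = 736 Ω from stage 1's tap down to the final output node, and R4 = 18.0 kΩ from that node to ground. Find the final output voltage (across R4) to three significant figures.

Stage 2 presents R3+R4 = 18740 Ω as a load on stage 1's tap.
Stage 1's lower leg becomes R2‖(R3+R4) = 1642 Ω, so V_mid = 21.9 × 1642/2642 = 13.61 V.
Stage 2 is itself unloaded: V_out = V_mid × R4/(R3+R4) = 13.61 × 18000/18740 = 13.1 V.

V_out ≈ 13.1 V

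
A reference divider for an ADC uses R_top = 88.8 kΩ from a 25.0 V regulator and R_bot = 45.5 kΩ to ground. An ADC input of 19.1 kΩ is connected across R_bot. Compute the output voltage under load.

The load sits in parallel with R_bot: R_bot‖R_L = (45.5 × 19.1) / (45.5 + 19.1) = 13.45 kΩ.
V_out = 25.0 × 13.45 / (88.8 + 13.45) = 25.0 × 13.45/102.3 = 3.29 V.

V_out ≈ 3.29 V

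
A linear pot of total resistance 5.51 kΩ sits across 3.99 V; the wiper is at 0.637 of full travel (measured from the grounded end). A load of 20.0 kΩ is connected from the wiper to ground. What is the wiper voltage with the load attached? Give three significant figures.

The wiper splits the pot into (1−α)R = 2.000 kΩ above and αR = 3.510 kΩ below.
Lower section ‖ load = 2.986 kΩ.
V_wiper = 3.99 × 2.986/(2.000 + 2.986) = 2.39 V.

V ≈ 2.39 V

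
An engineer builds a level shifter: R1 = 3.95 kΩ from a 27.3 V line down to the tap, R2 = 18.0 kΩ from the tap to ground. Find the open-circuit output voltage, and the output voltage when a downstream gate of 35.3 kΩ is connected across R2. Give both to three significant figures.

Unloaded: 22.4 V; loaded: 20.5 V

Open-circuit: V = 27.3 × 18.0/(3.95 + 18.0) = 22.4 V.
With the load, R2 becomes R2‖R_L = 11.92 kΩ, so V = 27.3 × 11.92/15.87 = 20.5 V.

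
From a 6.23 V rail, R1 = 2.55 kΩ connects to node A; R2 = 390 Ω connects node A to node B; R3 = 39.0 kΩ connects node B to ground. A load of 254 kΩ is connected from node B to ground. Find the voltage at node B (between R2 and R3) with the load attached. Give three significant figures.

At node B, R3 is in parallel with the load: R3‖R_L = 33810 Ω.
Below node A the resistance is R2 + (R3‖R_L) = 34200 Ω, so V_A = 6.23 × 34200/36750 = 5.798 V.
Then V_B = V_A × (R3‖R_L)/(R2 + R3‖R_L) = 5.798 × 33810/34200 = 5.73 V.

V ≈ 5.73 V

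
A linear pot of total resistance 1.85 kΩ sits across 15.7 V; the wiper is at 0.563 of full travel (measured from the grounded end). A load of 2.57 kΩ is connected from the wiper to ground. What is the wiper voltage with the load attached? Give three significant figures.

The wiper splits the pot into (1−α)R = 808.5 Ω above and αR = 1042 Ω below.
Lower section ‖ load = 741.2 Ω.
V_wiper = 15.7 × 741.2/(808.5 + 741.2) = 7.51 V.

V ≈ 7.51 V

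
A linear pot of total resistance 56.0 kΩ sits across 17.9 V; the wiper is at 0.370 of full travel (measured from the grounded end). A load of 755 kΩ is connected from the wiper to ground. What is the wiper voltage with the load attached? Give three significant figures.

The wiper splits the pot into (1−α)R = 35.28 kΩ above and αR = 20.72 kΩ below.
Lower section ‖ load = 20.17 kΩ.
V_wiper = 17.9 × 20.17/(35.28 + 20.17) = 6.51 V.

V ≈ 6.51 V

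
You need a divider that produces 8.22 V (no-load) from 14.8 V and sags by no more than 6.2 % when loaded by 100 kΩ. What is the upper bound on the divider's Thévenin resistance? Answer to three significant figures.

Loading drop = R_th/(R_th + R_L) ≤ 0.0620, so R_th ≤ R_L · ε/(1−ε) = 100 kΩ × 0.0620/0.9380 = 6.61 kΩ.

R_th ≤ 6.61 kΩ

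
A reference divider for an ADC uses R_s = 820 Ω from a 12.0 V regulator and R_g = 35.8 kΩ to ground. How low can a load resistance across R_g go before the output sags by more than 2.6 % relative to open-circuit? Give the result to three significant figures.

R_L(min) ≈ 30.0 kΩ

Output resistance R_th = R_s‖R_g = (820 × 35800)/36620 = 801.6 Ω.
The fractional drop is R_th/(R_th + R_L); requiring this ≤ 0.0260 gives R_L ≥ R_th(1/0.0260 − 1) = 801.6 × 37.46 = 30.0 kΩ.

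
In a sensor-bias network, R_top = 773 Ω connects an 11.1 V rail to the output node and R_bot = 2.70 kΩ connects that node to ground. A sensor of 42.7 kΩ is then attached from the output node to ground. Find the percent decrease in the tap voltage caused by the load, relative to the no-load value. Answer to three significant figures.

The divider's output (Thévenin) resistance is R_top‖R_bot = 601.0 Ω.
Fractional drop under load = R_th/(R_th + R_L) = 601.0 / (601.0 + 42700) = 0.01388.
So the output falls by 1.39 %.

1.39 %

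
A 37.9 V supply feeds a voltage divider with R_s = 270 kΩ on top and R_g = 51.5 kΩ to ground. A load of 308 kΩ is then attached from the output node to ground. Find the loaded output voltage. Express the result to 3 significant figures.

V_out ≈ 5.32 V

The load sits in parallel with R_g: R_g‖R_L = (51.5 × 308) / (51.5 + 308) = 44.12 kΩ.
V_out = 37.9 × 44.12 / (270 + 44.12) = 37.9 × 44.12/314.1 = 5.32 V.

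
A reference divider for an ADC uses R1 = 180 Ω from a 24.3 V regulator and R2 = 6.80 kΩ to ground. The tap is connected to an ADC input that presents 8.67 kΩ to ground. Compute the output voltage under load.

V_out ≈ 23.2 V

The load sits in parallel with R2: R2‖R_L = (6800 × 8670) / (6800 + 8670) = 3811 Ω.
V_out = 24.3 × 3811 / (180 + 3811) = 24.3 × 3811/3991 = 23.2 V.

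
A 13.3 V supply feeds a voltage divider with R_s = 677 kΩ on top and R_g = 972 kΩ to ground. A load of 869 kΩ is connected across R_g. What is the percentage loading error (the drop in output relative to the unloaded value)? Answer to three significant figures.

31.5 %

The divider's output (Thévenin) resistance is R_s‖R_g = 399.1 kΩ.
Fractional drop under load = R_th/(R_th + R_L) = 399.1 / (399.1 + 869) = 0.3147.
So the output falls by 31.5 %.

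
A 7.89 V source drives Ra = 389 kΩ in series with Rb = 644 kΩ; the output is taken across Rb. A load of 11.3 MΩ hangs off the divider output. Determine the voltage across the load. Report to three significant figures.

The load sits in parallel with Rb: Rb‖R_L = (644 × 11300) / (644 + 11300) = 609.3 kΩ.
V_out = 7.89 × 609.3 / (389 + 609.3) = 7.89 × 609.3/998.3 = 4.82 V.

V_out ≈ 4.82 V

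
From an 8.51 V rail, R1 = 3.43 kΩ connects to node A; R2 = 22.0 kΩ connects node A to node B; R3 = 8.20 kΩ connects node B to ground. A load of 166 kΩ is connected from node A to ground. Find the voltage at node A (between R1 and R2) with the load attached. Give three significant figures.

Below node A the series string R2+R3 = 30.20 kΩ sits in parallel with the 166 kΩ load: 25.55 kΩ.
V_A = 8.51 × 25.55/(3.43 + 25.55) = 7.50 V.

V ≈ 7.50 V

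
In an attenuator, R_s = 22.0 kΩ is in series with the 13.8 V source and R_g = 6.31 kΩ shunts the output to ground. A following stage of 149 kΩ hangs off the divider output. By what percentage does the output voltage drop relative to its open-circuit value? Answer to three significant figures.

3.19 %

The divider's output (Thévenin) resistance is R_s‖R_g = 4.904 kΩ.
Fractional drop under load = R_th/(R_th + R_L) = 4.904 / (4.904 + 149) = 0.03186.
So the output falls by 3.19 %.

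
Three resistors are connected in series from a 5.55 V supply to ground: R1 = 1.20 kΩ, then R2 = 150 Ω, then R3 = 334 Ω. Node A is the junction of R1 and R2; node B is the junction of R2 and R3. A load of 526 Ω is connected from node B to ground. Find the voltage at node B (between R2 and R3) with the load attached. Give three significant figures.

V ≈ 0.729 V

At node B, R3 is in parallel with the load: R3‖R_L = 204.3 Ω.
Below node A the resistance is R2 + (R3‖R_L) = 354.3 Ω, so V_A = 5.55 × 354.3/1554 = 1.265 V.
Then V_B = V_A × (R3‖R_L)/(R2 + R3‖R_L) = 1.265 × 204.3/354.3 = 0.729 V.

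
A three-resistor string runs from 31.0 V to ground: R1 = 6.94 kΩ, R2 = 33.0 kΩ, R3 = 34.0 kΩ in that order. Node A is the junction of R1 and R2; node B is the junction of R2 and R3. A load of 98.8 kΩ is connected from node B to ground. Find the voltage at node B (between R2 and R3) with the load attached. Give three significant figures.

V ≈ 12.0 V

At node B, R3 is in parallel with the load: R3‖R_L = 25.30 kΩ.
Below node A the resistance is R2 + (R3‖R_L) = 58.30 kΩ, so V_A = 31.0 × 58.30/65.24 = 27.70 V.
Then V_B = V_A × (R3‖R_L)/(R2 + R3‖R_L) = 27.70 × 25.30/58.30 = 12.0 V.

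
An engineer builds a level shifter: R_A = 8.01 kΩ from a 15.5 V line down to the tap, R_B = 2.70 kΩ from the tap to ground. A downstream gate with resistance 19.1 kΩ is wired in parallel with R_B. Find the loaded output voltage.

The load sits in parallel with R_B: R_B‖R_L = (2.70 × 19.1) / (2.70 + 19.1) = 2.366 kΩ.
V_out = 15.5 × 2.366 / (8.01 + 2.366) = 15.5 × 2.366/10.38 = 3.53 V.

V_out ≈ 3.53 V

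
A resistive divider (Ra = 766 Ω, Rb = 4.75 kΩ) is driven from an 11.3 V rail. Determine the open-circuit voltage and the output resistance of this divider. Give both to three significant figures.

V_th is the open-circuit tap voltage: 11.3 × 4750/(766 + 4750) = 9.73 V.
With the supply zeroed, Ra and Rb appear in parallel from the tap: R_th = Ra‖Rb = (766 × 4750)/5516 = 660 Ω.

V_th = 9.73 V, R_th = 660 Ω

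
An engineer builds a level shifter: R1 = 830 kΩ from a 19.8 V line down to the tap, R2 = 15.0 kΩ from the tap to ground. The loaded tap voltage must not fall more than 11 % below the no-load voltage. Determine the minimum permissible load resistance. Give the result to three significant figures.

R_L(min) ≈ 119 kΩ

Output resistance R_th = R1‖R2 = (830 × 15.0)/845.0 = 14.73 kΩ.
The fractional drop is R_th/(R_th + R_L); requiring this ≤ 0.110 gives R_L ≥ R_th(1/0.110 − 1) = 14.73 × 8.091 = 119 kΩ.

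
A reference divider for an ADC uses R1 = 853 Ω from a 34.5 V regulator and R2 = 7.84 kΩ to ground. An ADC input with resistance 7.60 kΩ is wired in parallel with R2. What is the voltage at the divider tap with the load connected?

V_out ≈ 28.3 V

The load sits in parallel with R2: R2‖R_L = (7840 × 7600) / (7840 + 7600) = 3859 Ω.
V_out = 34.5 × 3859 / (853 + 3859) = 34.5 × 3859/4712 = 28.3 V.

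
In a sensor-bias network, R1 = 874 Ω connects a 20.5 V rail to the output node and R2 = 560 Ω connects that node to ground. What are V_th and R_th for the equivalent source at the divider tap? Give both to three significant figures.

V_th = 8.01 V, R_th = 341 Ω

V_th is the open-circuit tap voltage: 20.5 × 560/(874 + 560) = 8.01 V.
With the supply zeroed, R1 and R2 appear in parallel from the tap: R_th = R1‖R2 = (874 × 560)/1434 = 341 Ω.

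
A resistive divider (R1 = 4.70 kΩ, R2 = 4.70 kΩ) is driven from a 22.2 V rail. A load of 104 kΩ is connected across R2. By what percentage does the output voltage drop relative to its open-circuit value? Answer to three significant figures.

The divider's output (Thévenin) resistance is R1‖R2 = 2.350 kΩ.
Fractional drop under load = R_th/(R_th + R_L) = 2.350 / (2.350 + 104) = 0.02210.
So the output falls by 2.21 %.

2.21 %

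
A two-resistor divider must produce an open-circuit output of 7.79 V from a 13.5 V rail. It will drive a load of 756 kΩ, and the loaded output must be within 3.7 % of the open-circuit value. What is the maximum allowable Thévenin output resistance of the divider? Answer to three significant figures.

Loading drop = R_th/(R_th + R_L) ≤ 0.0370, so R_th ≤ R_L · ε/(1−ε) = 756 kΩ × 0.0370/0.9630 = 29.0 kΩ.
(Any R1, R2 with R2/(R1+R2) = 0.577 and R1‖R2 ≤ 29.0 kΩ will meet the spec.)

R_th ≤ 29.0 kΩ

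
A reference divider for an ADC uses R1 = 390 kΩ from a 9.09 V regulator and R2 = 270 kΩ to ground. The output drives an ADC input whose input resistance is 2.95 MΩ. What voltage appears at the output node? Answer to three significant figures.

V_out ≈ 3.53 V

The load sits in parallel with R2: R2‖R_L = (270 × 2950) / (270 + 2950) = 247.4 kΩ.
V_out = 9.09 × 247.4 / (390 + 247.4) = 9.09 × 247.4/637.4 = 3.53 V.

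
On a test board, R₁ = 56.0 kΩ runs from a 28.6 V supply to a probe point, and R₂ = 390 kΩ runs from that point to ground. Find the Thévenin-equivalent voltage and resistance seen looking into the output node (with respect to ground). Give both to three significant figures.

V_th is the open-circuit tap voltage: 28.6 × 390/(56.0 + 390) = 25.0 V.
With the supply zeroed, R₁ and R₂ appear in parallel from the tap: R_th = R₁‖R₂ = (56.0 × 390)/446.0 = 49.0 kΩ.

V_th = 25.0 V, R_th = 49.0 kΩ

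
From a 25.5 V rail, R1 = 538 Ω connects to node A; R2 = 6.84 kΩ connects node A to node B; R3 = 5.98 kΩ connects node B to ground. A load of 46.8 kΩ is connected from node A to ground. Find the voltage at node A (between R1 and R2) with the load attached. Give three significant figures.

Below node A the series string R2+R3 = 12820 Ω sits in parallel with the 46800 Ω load: 10060 Ω.
V_A = 25.5 × 10060/(538 + 10060) = 24.2 V.

V ≈ 24.2 V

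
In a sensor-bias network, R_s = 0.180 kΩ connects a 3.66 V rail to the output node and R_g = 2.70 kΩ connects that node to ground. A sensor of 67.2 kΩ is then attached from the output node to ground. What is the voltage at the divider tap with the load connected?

V_out ≈ 3.42 V

The load sits in parallel with R_g: R_g‖R_L = (2700 × 67200) / (2700 + 67200) = 2596 Ω.
V_out = 3.66 × 2596 / (180 + 2596) = 3.66 × 2596/2776 = 3.42 V.
(Unloaded it would have been 3.43 V.)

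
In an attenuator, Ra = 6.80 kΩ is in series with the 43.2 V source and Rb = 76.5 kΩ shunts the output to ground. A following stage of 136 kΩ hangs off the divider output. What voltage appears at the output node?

The load sits in parallel with Rb: Rb‖R_L = (76.5 × 136) / (76.5 + 136) = 48.96 kΩ.
V_out = 43.2 × 48.96 / (6.80 + 48.96) = 43.2 × 48.96/55.76 = 37.9 V.
(Unloaded it would have been 39.7 V.)

V_out ≈ 37.9 V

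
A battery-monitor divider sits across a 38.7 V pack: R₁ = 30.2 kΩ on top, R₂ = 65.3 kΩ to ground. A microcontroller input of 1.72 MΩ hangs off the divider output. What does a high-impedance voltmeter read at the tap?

The load sits in parallel with R₂: R₂‖R_L = (65.3 × 1720) / (65.3 + 1720) = 62.91 kΩ.
V_out = 38.7 × 62.91 / (30.2 + 62.91) = 38.7 × 62.91/93.11 = 26.1 V.

V_out ≈ 26.1 V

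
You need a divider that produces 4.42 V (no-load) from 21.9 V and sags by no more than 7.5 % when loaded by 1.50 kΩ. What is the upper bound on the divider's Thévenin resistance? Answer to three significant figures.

R_th ≤ 122 Ω

Loading drop = R_th/(R_th + R_L) ≤ 0.0750, so R_th ≤ R_L · ε/(1−ε) = 1.50 kΩ × 0.0750/0.9250 = 122 Ω.
(Any R1, R2 with R2/(R1+R2) = 0.202 and R1‖R2 ≤ 122 Ω will meet the spec.)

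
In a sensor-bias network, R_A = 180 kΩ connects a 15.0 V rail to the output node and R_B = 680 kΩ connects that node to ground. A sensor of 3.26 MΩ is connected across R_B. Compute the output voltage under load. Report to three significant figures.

The load sits in parallel with R_B: R_B‖R_L = (680 × 3260) / (680 + 3260) = 562.6 kΩ.
V_out = 15.0 × 562.6 / (180 + 562.6) = 15.0 × 562.6/742.6 = 11.4 V.

V_out ≈ 11.4 V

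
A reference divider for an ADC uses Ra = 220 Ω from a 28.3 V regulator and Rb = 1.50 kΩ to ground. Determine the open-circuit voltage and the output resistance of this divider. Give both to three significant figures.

V_th = 24.7 V, R_th = 192 Ω

V_th is the open-circuit tap voltage: 28.3 × 1500/(220 + 1500) = 24.7 V.
With the supply zeroed, Ra and Rb appear in parallel from the tap: R_th = Ra‖Rb = (220 × 1500)/1720 = 192 Ω.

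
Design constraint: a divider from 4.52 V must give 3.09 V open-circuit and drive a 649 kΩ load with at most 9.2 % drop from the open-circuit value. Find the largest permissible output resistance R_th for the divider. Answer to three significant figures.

R_th ≤ 65.8 kΩ

Loading drop = R_th/(R_th + R_L) ≤ 0.0920, so R_th ≤ R_L · ε/(1−ε) = 649 kΩ × 0.0920/0.9080 = 65.8 kΩ.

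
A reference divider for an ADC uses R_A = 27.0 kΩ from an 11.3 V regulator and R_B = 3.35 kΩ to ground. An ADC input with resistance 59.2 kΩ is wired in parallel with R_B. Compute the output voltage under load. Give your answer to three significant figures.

V_out ≈ 1.19 V

The load sits in parallel with R_B: R_B‖R_L = (3.35 × 59.2) / (3.35 + 59.2) = 3.171 kΩ.
V_out = 11.3 × 3.171 / (27.0 + 3.171) = 11.3 × 3.171/30.17 = 1.19 V.
(Unloaded it would have been 1.25 V.)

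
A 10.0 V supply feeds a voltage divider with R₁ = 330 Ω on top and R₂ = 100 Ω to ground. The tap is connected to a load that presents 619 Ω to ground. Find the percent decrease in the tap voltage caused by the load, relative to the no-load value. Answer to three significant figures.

The divider's output (Thévenin) resistance is R₁‖R₂ = 76.74 Ω.
Fractional drop under load = R_th/(R_th + R_L) = 76.74 / (76.74 + 619) = 0.1103.
So the output falls by 11.0 %.

11.0 %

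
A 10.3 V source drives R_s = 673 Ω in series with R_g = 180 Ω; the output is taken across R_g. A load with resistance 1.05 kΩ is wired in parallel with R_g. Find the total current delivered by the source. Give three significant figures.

R_g‖R_L = 153.7 Ω, so the source sees R_s + R_g‖R_L = 826.7 Ω.
I = 10.3 V / 826.7 Ω = 12.5 mA.

I ≈ 12.5 mA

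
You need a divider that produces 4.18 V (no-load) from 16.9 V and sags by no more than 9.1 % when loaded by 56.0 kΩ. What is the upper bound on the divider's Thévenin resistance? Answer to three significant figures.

R_th ≤ 5.61 kΩ

Loading drop = R_th/(R_th + R_L) ≤ 0.0910, so R_th ≤ R_L · ε/(1−ε) = 56.0 kΩ × 0.0910/0.9090 = 5.61 kΩ.
(Any R1, R2 with R2/(R1+R2) = 0.247 and R1‖R2 ≤ 5.61 kΩ will meet the spec.)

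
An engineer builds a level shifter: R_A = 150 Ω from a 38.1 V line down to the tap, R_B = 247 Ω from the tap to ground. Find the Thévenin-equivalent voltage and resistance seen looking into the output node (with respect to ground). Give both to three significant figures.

V_th is the open-circuit tap voltage: 38.1 × 247/(150 + 247) = 23.7 V.
With the supply zeroed, R_A and R_B appear in parallel from the tap: R_th = R_A‖R_B = (150 × 247)/397.0 = 93.3 Ω.

V_th = 23.7 V, R_th = 93.3 Ω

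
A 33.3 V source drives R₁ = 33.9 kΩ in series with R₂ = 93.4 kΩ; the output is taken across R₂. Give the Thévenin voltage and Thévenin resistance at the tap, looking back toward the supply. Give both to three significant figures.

V_th = 24.4 V, R_th = 24.9 kΩ

V_th is the open-circuit tap voltage: 33.3 × 93.4/(33.9 + 93.4) = 24.4 V.
With the supply zeroed, R₁ and R₂ appear in parallel from the tap: R_th = R₁‖R₂ = (33.9 × 93.4)/127.3 = 24.9 kΩ.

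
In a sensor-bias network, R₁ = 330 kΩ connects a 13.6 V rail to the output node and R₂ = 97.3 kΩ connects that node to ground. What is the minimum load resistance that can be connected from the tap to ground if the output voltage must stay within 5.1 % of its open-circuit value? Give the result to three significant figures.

R_L(min) ≈ 1.40 MΩ

Output resistance R_th = R₁‖R₂ = (330 × 97.3)/427.3 = 75.14 kΩ.
The fractional drop is R_th/(R_th + R_L); requiring this ≤ 0.0510 gives R_L ≥ R_th(1/0.0510 − 1) = 75.14 × 18.61 = 1.40 MΩ.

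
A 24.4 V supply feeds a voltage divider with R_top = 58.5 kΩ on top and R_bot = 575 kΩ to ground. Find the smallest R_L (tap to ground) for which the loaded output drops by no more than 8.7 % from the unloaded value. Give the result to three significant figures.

Output resistance R_th = R_top‖R_bot = (58.5 × 575)/633.5 = 53.10 kΩ.
The fractional drop is R_th/(R_th + R_L); requiring this ≤ 0.0870 gives R_L ≥ R_th(1/0.0870 − 1) = 53.10 × 10.49 = 557 kΩ.

R_L(min) ≈ 557 kΩ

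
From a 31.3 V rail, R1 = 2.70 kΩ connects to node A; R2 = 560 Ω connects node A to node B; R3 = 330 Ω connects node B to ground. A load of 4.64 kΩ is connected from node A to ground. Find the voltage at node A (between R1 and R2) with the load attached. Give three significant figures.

V ≈ 6.78 V

Below node A the series string R2+R3 = 890.0 Ω sits in parallel with the 4640 Ω load: 746.8 Ω.
V_A = 31.3 × 746.8/(2700 + 746.8) = 6.78 V.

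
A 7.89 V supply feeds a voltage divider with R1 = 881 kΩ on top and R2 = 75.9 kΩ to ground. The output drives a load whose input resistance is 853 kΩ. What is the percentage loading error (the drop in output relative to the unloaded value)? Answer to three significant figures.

The divider's output (Thévenin) resistance is R1‖R2 = 69.88 kΩ.
Fractional drop under load = R_th/(R_th + R_L) = 69.88 / (69.88 + 853) = 0.07572.
So the output falls by 7.57 %.

7.57 %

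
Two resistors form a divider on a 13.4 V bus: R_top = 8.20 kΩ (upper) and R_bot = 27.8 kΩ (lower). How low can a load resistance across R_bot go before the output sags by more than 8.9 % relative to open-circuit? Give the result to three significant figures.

R_L(min) ≈ 64.8 kΩ

Output resistance R_th = R_top‖R_bot = (8.20 × 27.8)/36.00 = 6.332 kΩ.
The fractional drop is R_th/(R_th + R_L); requiring this ≤ 0.0890 gives R_L ≥ R_th(1/0.0890 − 1) = 6.332 × 10.24 = 64.8 kΩ.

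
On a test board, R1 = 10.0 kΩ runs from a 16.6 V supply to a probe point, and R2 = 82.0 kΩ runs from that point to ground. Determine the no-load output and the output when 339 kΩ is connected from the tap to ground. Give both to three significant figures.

Unloaded: 14.8 V; loaded: 14.4 V

Open-circuit: V = 16.6 × 82.0/(10.0 + 82.0) = 14.8 V.
With the load, R2 becomes R2‖R_L = 66.03 kΩ, so V = 16.6 × 66.03/76.03 = 14.4 V.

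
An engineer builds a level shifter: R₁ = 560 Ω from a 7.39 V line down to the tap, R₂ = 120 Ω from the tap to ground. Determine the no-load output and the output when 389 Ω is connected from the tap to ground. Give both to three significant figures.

Unloaded: 1.30 V; loaded: 1.04 V

Open-circuit: V = 7.39 × 120/(560 + 120) = 1.30 V.
With the load, R₂ becomes R₂‖R_L = 91.71 Ω, so V = 7.39 × 91.71/651.7 = 1.04 V.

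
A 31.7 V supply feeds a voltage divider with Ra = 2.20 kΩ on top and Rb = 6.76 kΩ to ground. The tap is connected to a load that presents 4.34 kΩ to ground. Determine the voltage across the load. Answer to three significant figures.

V_out ≈ 17.3 V

The load sits in parallel with Rb: Rb‖R_L = (6.76 × 4.34) / (6.76 + 4.34) = 2.643 kΩ.
V_out = 31.7 × 2.643 / (2.20 + 2.643) = 31.7 × 2.643/4.843 = 17.3 V.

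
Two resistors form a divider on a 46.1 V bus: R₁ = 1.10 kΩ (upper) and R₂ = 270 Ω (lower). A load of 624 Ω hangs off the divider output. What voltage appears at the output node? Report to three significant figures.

The load sits in parallel with R₂: R₂‖R_L = (270 × 624) / (270 + 624) = 188.5 Ω.
V_out = 46.1 × 188.5 / (1100 + 188.5) = 46.1 × 188.5/1288 = 6.74 V.

V_out ≈ 6.74 V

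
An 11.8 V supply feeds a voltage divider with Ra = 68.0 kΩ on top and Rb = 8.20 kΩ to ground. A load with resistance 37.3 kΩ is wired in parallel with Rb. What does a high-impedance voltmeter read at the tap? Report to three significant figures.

V_out ≈ 1.06 V

The load sits in parallel with Rb: Rb‖R_L = (8.20 × 37.3) / (8.20 + 37.3) = 6.722 kΩ.
V_out = 11.8 × 6.722 / (68.0 + 6.722) = 11.8 × 6.722/74.72 = 1.06 V.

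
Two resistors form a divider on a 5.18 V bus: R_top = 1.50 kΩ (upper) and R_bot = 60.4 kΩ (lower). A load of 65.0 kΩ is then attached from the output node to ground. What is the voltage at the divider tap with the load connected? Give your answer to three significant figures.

V_out ≈ 4.94 V

The load sits in parallel with R_bot: R_bot‖R_L = (60.4 × 65.0) / (60.4 + 65.0) = 31.31 kΩ.
V_out = 5.18 × 31.31 / (1.50 + 31.31) = 5.18 × 31.31/32.81 = 4.94 V.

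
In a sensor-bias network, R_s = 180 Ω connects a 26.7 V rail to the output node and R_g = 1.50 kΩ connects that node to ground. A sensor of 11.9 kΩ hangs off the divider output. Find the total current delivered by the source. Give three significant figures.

I ≈ 17.7 mA

R_g‖R_L = 1332 Ω, so the source sees R_s + R_g‖R_L = 1512 Ω.
I = 26.7 V / 1512 Ω = 17.7 mA.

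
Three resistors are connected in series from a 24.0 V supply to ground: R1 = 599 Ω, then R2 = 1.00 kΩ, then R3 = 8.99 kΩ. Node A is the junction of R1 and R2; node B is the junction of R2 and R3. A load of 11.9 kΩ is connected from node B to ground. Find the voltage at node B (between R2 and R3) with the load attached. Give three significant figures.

At node B, R3 is in parallel with the load: R3‖R_L = 5121 Ω.
Below node A the resistance is R2 + (R3‖R_L) = 6121 Ω, so V_A = 24.0 × 6121/6720 = 21.86 V.
Then V_B = V_A × (R3‖R_L)/(R2 + R3‖R_L) = 21.86 × 5121/6121 = 18.3 V.

V ≈ 18.3 V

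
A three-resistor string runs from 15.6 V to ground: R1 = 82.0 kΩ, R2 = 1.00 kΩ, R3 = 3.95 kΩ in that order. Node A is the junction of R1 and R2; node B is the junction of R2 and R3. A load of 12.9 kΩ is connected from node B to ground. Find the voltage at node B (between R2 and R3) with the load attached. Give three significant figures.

At node B, R3 is in parallel with the load: R3‖R_L = 3.024 kΩ.
Below node A the resistance is R2 + (R3‖R_L) = 4.024 kΩ, so V_A = 15.6 × 4.024/86.02 = 0.7297 V.
Then V_B = V_A × (R3‖R_L)/(R2 + R3‖R_L) = 0.7297 × 3.024/4.024 = 0.548 V.

V ≈ 0.548 V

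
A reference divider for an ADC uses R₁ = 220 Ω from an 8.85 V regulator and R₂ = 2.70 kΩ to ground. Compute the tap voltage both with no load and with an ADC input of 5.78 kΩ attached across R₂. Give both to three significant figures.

Unloaded: 8.18 V; loaded: 7.91 V

Open-circuit: V = 8.85 × 2700/(220 + 2700) = 8.18 V.
With the load, R₂ becomes R₂‖R_L = 1840 Ω, so V = 8.85 × 1840/2060 = 7.91 V.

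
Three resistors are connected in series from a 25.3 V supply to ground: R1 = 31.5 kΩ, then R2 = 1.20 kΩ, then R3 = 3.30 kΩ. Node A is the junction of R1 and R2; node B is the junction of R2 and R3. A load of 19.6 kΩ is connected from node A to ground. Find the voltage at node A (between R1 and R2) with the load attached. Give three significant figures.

V ≈ 2.63 V

Below node A the series string R2+R3 = 4.500 kΩ sits in parallel with the 19.6 kΩ load: 3.660 kΩ.
V_A = 25.3 × 3.660/(31.5 + 3.660) = 2.63 V.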